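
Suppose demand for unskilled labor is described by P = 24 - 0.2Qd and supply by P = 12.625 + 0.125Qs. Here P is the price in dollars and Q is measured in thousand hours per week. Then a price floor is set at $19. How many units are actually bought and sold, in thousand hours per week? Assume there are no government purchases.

Rearranging demand gives Qd = 120 - 5P; rearranging supply gives Qs = 8P - 101. Without the control the market clears where 120 - 5P = 8P - 101, i.e. P* = 17 and Q* = 35.
The floor of 19 is above the equilibrium price 17, so it binds.
At P = 19: Qd = 120 - 5·19 = 25 and Qs = 8·19 - 101 = 51.
The quantity actually transacted is the short side, demand: 25.

25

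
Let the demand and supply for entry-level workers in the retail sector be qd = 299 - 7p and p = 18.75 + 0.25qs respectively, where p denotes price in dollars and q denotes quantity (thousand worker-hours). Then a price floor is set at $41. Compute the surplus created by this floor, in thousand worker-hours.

77

Rearranging supply gives qs = 4p - 75. Setting quantity demanded equal to quantity supplied, 299 - 7p = 4p - 75, gives p* = 34 and q* = 61.
The floor of 41 is above the equilibrium price 34, so it binds.
At p = 41: qd = 299 - 7·41 = 12 and qs = 4·41 - 75 = 89.
Surplus = qs - qd = 89 - 12 = 77.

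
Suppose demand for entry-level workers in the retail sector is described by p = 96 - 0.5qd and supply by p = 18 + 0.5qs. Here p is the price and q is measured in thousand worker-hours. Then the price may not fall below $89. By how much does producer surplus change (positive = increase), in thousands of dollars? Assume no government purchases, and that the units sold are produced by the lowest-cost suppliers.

-576

Rearranging demand gives qd = 192 - 2p; rearranging supply gives qs = 2p - 36. Equilibrium: 192 - 2p = 2p - 36, so 228 = 4p and p* = 57, q* = 78.
Because the floor (89) lies above the market-clearing price, it is binding.
At p = 89: qd = 192 - 2·89 = 14 and qs = 2·89 - 36 = 142.
Producer surplus without the control is ½ · (57 - 18) · 78 = 1521.
With the floor, 14 units are sold at 89. The supply price at q = 14 is 25, so PS = ½ · [(89 - 18) + (89 - 25)] · 14 = 945.
Change in producer surplus = 945 - 1521 = -576.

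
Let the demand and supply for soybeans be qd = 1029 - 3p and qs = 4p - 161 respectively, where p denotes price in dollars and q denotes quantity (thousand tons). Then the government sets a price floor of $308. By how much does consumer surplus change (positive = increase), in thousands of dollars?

Equilibrium: 1029 - 3p = 4p - 161, so 1190 = 7p and p* = 170, q* = 519.
The floor of 308 is above the equilibrium price 170, so it binds.
At p = 308: qd = 1029 - 3·308 = 105 and qs = 4·308 - 161 = 1071.
Consumer surplus without the control is ½ · (343 - 170) · 519 = 44893.5.
With the floor, consumers buy 105 units at 308, so CS = ½ · (343 - 308) · 105 = 1837.5.
Change in consumer surplus = 1837.5 - 44893.5 = -43056.

-43056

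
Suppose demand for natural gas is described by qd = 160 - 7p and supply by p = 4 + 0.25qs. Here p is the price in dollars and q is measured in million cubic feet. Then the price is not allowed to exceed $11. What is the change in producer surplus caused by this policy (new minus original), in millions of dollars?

-190

Rearranging supply gives qs = 4p - 16. Setting quantity demanded equal to quantity supplied, 160 - 7p = 4p - 16, gives p* = 16 and q* = 48.
The ceiling of 11 is below the equilibrium price 16, so it binds.
At p = 11: qd = 160 - 7·11 = 83 and qs = 4·11 - 16 = 28.
Producer surplus without the control is ½ · (16 - 4) · 48 = 288.
With the ceiling, producers sell 28 units at 11, so PS = ½ · (11 - 4) · 28 = 98.
Change in producer surplus = 98 - 288 = -190.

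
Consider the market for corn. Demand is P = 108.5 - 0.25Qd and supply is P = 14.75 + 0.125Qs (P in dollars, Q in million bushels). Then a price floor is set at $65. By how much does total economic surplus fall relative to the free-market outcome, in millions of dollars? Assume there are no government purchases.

Rearranging demand gives Qd = 434 - 4P; rearranging supply gives Qs = 8P - 118. Equilibrium: 434 - 4P = 8P - 118, so 552 = 12P and P* = 46, Q* = 250.
Because the floor (65) lies above the market-clearing price, it is binding.
At P = 65: Qd = 434 - 4·65 = 174 and Qs = 8·65 - 118 = 402.
Quantity traded falls to 174. At Q = 174 the demand price is (434 - 174)/4 = 65 and the supply price is (118 + 174)/8 = 36.5.
Deadweight loss = ½ · (65 - 36.5) · (250 - 174) = ½ · 28.5 · 76 = 1083.

1083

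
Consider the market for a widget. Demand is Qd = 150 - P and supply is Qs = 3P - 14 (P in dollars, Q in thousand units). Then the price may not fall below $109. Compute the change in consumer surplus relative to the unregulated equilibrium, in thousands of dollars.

-5100

Setting quantity demanded equal to quantity supplied, 150 - P = 3P - 14, gives P* = 41 and Q* = 109.
Because the floor (109) lies above the market-clearing price, it is binding.
At P = 109: Qd = 150 - 109 = 41 and Qs = 3·109 - 14 = 313.
Consumer surplus without the control is ½ · (150 - 41) · 109 = 5940.5.
With the floor, consumers buy 41 units at 109, so CS = ½ · (150 - 109) · 41 = 840.5.
Change in consumer surplus = 840.5 - 5940.5 = -5100.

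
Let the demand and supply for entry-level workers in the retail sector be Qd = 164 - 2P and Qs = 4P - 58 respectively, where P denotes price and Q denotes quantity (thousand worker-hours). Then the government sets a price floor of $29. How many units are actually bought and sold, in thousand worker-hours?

Without the control the market clears where 164 - 2P = 4P - 58, i.e. P* = 37 and Q* = 90.
Since 29 is below P* = 37, the floor does not bind and the free-market outcome prevails.

90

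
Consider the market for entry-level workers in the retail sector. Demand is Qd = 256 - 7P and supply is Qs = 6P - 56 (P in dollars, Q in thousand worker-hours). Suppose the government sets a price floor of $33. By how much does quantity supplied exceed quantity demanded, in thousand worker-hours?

117

In a free market, 256 - 7P = 6P - 56 gives the equilibrium P* = 24, Q* = 88.
Because the floor (33) lies above the market-clearing price, it is binding.
At P = 33: Qd = 256 - 7·33 = 25 and Qs = 6·33 - 56 = 142.
Surplus = Qs - Qd = 142 - 25 = 117.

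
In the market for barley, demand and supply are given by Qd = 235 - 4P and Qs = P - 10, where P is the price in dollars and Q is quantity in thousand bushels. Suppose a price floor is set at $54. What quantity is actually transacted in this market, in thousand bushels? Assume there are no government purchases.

19

In a free market, 235 - 4P = P - 10 gives the equilibrium P* = 49, Q* = 39.
Since 54 > 49, the floor is binding.
At P = 54: Qd = 235 - 4·54 = 19 and Qs = 54 - 10 = 44.
The quantity actually transacted is the short side, demand: 19.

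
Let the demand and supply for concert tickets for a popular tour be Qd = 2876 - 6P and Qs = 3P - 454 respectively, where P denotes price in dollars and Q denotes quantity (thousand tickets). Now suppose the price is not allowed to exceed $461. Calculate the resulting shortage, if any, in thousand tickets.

0

In a free market, 2876 - 6P = 3P - 454 gives the equilibrium P* = 370, Q* = 656.
Since 461 is above P* = 370, the ceiling does not bind and the free-market outcome prevails.
Since the control does not bind, there is no shortage.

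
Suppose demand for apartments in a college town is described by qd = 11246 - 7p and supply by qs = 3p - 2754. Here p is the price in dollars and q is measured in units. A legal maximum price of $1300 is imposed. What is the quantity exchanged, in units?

Setting quantity demanded equal to quantity supplied, 11246 - 7p = 3p - 2754, gives p* = 1400 and q* = 1446.
Because the ceiling (1300) lies below the market-clearing price, it is binding.
At p = 1300: qd = 11246 - 7·1300 = 2146 and qs = 3·1300 - 2754 = 1146.
The quantity actually transacted is the short side, supply: 1146.

1146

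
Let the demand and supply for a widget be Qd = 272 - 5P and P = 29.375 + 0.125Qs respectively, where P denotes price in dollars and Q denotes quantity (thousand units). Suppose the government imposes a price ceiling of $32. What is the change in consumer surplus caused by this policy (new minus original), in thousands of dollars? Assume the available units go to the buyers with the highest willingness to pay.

Rearranging supply gives Qs = 8P - 235. In a free market, 272 - 5P = 8P - 235 gives the equilibrium P* = 39, Q* = 77.
Because the ceiling (32) lies below the market-clearing price, it is binding.
At P = 32: Qd = 272 - 5·32 = 112 and Qs = 8·32 - 235 = 21.
Consumer surplus without the control is ½ · (54.4 - 39) · 77 = 592.9.
With the ceiling, 21 units are sold at 32 (assume they go to the highest-value buyers). The demand price at Q = 21 is 50.2, so CS = ½ · [(54.4 - 32) + (50.2 - 32)] · 21 = 426.3.
Change in consumer surplus = 426.3 - 592.9 = -166.6.

-166.6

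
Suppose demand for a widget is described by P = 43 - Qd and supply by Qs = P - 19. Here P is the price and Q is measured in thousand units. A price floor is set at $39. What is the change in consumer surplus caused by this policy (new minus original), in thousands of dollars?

Rearranging demand gives Qd = 43 - P. Setting quantity demanded equal to quantity supplied, 43 - P = P - 19, gives P* = 31 and Q* = 12.
Since 39 > 31, the floor is binding.
At P = 39: Qd = 43 - 39 = 4 and Qs = 39 - 19 = 20.
Consumer surplus without the control is ½ · (43 - 31) · 12 = 72.
With the floor, consumers buy 4 units at 39, so CS = ½ · (43 - 39) · 4 = 8.
Change in consumer surplus = 8 - 72 = -64.

-64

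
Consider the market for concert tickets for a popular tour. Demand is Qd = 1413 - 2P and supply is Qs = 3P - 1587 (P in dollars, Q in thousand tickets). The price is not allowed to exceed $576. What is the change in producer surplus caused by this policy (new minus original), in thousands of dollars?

Equilibrium: 1413 - 2P = 3P - 1587, so 3000 = 5P and P* = 600, Q* = 213.
The ceiling of 576 is below the equilibrium price 600, so it binds.
At P = 576: Qd = 1413 - 2·576 = 261 and Qs = 3·576 - 1587 = 141.
Producer surplus without the control is ½ · (600 - 529) · 213 = 7561.5.
With the ceiling, producers sell 141 units at 576, so PS = ½ · (576 - 529) · 141 = 3313.5.
Change in producer surplus = 3313.5 - 7561.5 = -4248.

-4248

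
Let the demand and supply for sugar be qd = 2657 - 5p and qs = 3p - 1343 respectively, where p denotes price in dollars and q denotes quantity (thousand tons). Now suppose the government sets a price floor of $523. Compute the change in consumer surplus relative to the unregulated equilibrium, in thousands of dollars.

In a free market, 2657 - 5p = 3p - 1343 gives the equilibrium p* = 500, q* = 157.
The floor of 523 is above the equilibrium price 500, so it binds.
At p = 523: qd = 2657 - 5·523 = 42 and qs = 3·523 - 1343 = 226.
Consumer surplus without the control is ½ · (531.4 - 500) · 157 = 2464.9.
With the floor, consumers buy 42 units at 523, so CS = ½ · (531.4 - 523) · 42 = 176.4.
Change in consumer surplus = 176.4 - 2464.9 = -2288.5.

-2288.5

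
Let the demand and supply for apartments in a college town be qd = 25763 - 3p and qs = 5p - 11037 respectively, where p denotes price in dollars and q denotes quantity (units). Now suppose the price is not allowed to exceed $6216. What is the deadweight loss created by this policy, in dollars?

0

Setting quantity demanded equal to quantity supplied, 25763 - 3p = 5p - 11037, gives p* = 4600 and q* = 11963.
The ceiling of 6216 is above the equilibrium price 4600, so it is not binding; the market clears at p* = 4600, q* = 11963.
Since the control does not bind, no trades are prevented and deadweight loss is zero.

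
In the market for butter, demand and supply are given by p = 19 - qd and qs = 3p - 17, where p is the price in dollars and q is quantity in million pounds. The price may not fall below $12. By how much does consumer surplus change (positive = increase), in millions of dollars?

Rearranging demand gives qd = 19 - p. Setting quantity demanded equal to quantity supplied, 19 - p = 3p - 17, gives p* = 9 and q* = 10.
The floor of 12 is above the equilibrium price 9, so it binds.
At p = 12: qd = 19 - 12 = 7 and qs = 3·12 - 17 = 19.
Consumer surplus without the control is ½ · (19 - 9) · 10 = 50.
With the floor, consumers buy 7 units at 12, so CS = ½ · (19 - 12) · 7 = 24.5.
Change in consumer surplus = 24.5 - 50 = -25.5.

-25.5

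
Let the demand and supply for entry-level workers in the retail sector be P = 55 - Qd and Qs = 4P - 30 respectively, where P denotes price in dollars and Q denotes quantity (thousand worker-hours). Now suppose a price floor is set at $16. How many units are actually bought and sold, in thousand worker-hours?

38

Rearranging demand gives Qd = 55 - P. Setting quantity demanded equal to quantity supplied, 55 - P = 4P - 30, gives P* = 17 and Q* = 38.
The floor of 16 is below the equilibrium price 17, so it is not binding; the market clears at P* = 17, Q* = 38.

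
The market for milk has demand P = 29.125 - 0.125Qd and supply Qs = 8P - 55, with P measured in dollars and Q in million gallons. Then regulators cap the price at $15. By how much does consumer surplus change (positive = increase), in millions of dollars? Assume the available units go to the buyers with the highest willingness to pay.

159

Rearranging demand gives Qd = 233 - 8P. Equilibrium: 233 - 8P = 8P - 55, so 288 = 16P and P* = 18, Q* = 89.
The ceiling of 15 is below the equilibrium price 18, so it binds.
At P = 15: Qd = 233 - 8·15 = 113 and Qs = 8·15 - 55 = 65.
Consumer surplus without the control is ½ · (29.125 - 18) · 89 = 495.0625.
With the ceiling, 65 units are sold at 15 (assume they go to the highest-value buyers). The demand price at Q = 65 is 21, so CS = ½ · [(29.125 - 15) + (21 - 15)] · 65 = 654.0625.
Change in consumer surplus = 654.0625 - 495.0625 = 159.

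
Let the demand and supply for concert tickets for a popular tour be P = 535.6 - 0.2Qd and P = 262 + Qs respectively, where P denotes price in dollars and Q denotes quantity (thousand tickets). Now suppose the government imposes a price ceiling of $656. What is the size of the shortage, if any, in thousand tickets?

Rearranging demand gives Qd = 2678 - 5P; rearranging supply gives Qs = P - 262. Setting quantity demanded equal to quantity supplied, 2678 - 5P = P - 262, gives P* = 490 and Q* = 228.
Since 656 is above P* = 490, the ceiling does not bind and the free-market outcome prevails.
Since the control does not bind, there is no shortage.

0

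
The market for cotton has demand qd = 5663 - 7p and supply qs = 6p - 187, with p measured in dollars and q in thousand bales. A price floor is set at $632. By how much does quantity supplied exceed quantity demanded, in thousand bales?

In a free market, 5663 - 7p = 6p - 187 gives the equilibrium p* = 450, q* = 2513.
The floor of 632 is above the equilibrium price 450, so it binds.
At p = 632: qd = 5663 - 7·632 = 1239 and qs = 6·632 - 187 = 3605.
Surplus = qs - qd = 3605 - 1239 = 2366.

2366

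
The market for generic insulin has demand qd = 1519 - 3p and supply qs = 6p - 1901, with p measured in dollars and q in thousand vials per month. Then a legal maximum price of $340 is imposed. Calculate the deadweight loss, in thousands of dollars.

14400

Setting quantity demanded equal to quantity supplied, 1519 - 3p = 6p - 1901, gives p* = 380 and q* = 379.
Because the ceiling (340) lies below the market-clearing price, it is binding.
At p = 340: qd = 1519 - 3·340 = 499 and qs = 6·340 - 1901 = 139.
Quantity traded falls to 139. At q = 139 the demand price is (1519 - 139)/3 = 460 and the supply price is (1901 + 139)/6 = 340.
Deadweight loss = ½ · (460 - 340) · (379 - 139) = ½ · 120 · 240 = 14400.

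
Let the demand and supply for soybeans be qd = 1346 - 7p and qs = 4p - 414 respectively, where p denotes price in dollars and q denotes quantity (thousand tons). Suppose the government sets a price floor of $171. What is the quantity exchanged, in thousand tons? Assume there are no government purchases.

149

Setting quantity demanded equal to quantity supplied, 1346 - 7p = 4p - 414, gives p* = 160 and q* = 226.
Because the floor (171) lies above the market-clearing price, it is binding.
At p = 171: qd = 1346 - 7·171 = 149 and qs = 4·171 - 414 = 270.
The quantity actually transacted is the short side, demand: 149.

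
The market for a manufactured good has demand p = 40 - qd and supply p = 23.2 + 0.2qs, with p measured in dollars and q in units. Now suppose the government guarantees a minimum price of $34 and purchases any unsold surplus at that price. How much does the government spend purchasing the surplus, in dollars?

1632

Rearranging demand gives qd = 40 - p; rearranging supply gives qs = 5p - 116. In a free market, 40 - p = 5p - 116 gives the equilibrium p* = 26, q* = 14.
Since 34 > 26, the floor is binding.
At p = 34: qd = 40 - 34 = 6 and qs = 5·34 - 116 = 54.
Surplus = qs - qd = 48.
Government expenditure = surplus × support price = 48 × 34 = 1632.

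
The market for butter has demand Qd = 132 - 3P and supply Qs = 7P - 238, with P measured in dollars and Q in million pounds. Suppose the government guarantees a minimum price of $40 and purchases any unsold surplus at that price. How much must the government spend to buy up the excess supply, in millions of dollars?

1200

Equilibrium: 132 - 3P = 7P - 238, so 370 = 10P and P* = 37, Q* = 21.
Since 40 > 37, the floor is binding.
At P = 40: Qd = 132 - 3·40 = 12 and Qs = 7·40 - 238 = 42.
Surplus = Qs - Qd = 30.
Government expenditure = surplus × support price = 30 × 40 = 1200.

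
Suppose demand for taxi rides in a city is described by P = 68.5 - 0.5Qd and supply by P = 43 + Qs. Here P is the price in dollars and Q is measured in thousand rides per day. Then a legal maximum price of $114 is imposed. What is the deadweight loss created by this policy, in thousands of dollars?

0

Rearranging demand gives Qd = 137 - 2P; rearranging supply gives Qs = P - 43. In a free market, 137 - 2P = P - 43 gives the equilibrium P* = 60, Q* = 17.
The ceiling of 114 is above the equilibrium price 60, so it is not binding; the market clears at P* = 60, Q* = 17.
Since the control does not bind, no trades are prevented and deadweight loss is zero.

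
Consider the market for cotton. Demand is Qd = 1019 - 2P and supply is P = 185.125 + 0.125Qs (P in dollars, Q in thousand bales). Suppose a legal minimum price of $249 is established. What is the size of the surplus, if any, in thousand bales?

0

Rearranging supply gives Qs = 8P - 1481. Equilibrium: 1019 - 2P = 8P - 1481, so 2500 = 10P and P* = 250, Q* = 519.
The floor of 249 is below the equilibrium price 250, so it is not binding; the market clears at P* = 250, Q* = 519.
Since the control does not bind, there is no surplus.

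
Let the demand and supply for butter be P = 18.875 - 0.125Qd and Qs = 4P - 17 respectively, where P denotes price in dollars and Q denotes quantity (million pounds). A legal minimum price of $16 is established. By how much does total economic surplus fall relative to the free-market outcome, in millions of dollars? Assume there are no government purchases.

48

Rearranging demand gives Qd = 151 - 8P. Setting quantity demanded equal to quantity supplied, 151 - 8P = 4P - 17, gives P* = 14 and Q* = 39.
Because the floor (16) lies above the market-clearing price, it is binding.
At P = 16: Qd = 151 - 8·16 = 23 and Qs = 4·16 - 17 = 47.
Quantity traded falls to 23. At Q = 23 the demand price is (151 - 23)/8 = 16 and the supply price is (17 + 23)/4 = 10.
Deadweight loss = ½ · (16 - 10) · (39 - 23) = ½ · 6 · 16 = 48.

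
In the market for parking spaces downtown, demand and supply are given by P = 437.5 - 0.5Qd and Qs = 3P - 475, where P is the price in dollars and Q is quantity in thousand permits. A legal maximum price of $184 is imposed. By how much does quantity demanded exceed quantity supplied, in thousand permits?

Rearranging demand gives Qd = 875 - 2P. Equilibrium: 875 - 2P = 3P - 475, so 1350 = 5P and P* = 270, Q* = 335.
The ceiling of 184 is below the equilibrium price 270, so it binds.
At P = 184: Qd = 875 - 2·184 = 507 and Qs = 3·184 - 475 = 77.
Shortage = Qd - Qs = 507 - 77 = 430.

430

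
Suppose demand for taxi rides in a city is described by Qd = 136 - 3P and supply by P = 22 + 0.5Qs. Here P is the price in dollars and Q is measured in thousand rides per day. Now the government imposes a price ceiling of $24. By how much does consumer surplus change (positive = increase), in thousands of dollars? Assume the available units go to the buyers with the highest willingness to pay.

Rearranging supply gives Qs = 2P - 44. Without the control the market clears where 136 - 3P = 2P - 44, i.e. P* = 36 and Q* = 28.
The ceiling of 24 is below the equilibrium price 36, so it binds.
At P = 24: Qd = 136 - 3·24 = 64 and Qs = 2·24 - 44 = 4.
Consumer surplus without the control is ½ · (136/3 - 36) · 28 = 392/3.
With the ceiling, 4 units are sold at 24 (assume they go to the highest-value buyers). The demand price at Q = 4 is 44, so CS = ½ · [(136/3 - 24) + (44 - 24)] · 4 = 248/3.
Change in consumer surplus = 248/3 - 392/3 = -48.

-48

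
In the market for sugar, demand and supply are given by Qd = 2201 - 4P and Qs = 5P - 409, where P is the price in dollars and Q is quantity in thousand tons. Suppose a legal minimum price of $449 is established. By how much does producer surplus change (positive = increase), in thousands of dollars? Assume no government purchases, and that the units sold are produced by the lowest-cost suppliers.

23945.4

Setting quantity demanded equal to quantity supplied, 2201 - 4P = 5P - 409, gives P* = 290 and Q* = 1041.
The floor of 449 is above the equilibrium price 290, so it binds.
At P = 449: Qd = 2201 - 4·449 = 405 and Qs = 5·449 - 409 = 1836.
Producer surplus without the control is ½ · (290 - 81.8) · 1041 = 108368.1.
With the floor, 405 units are sold at 449. The supply price at Q = 405 is 162.8, so PS = ½ · [(449 - 81.8) + (449 - 162.8)] · 405 = 132313.5.
Change in producer surplus = 132313.5 - 108368.1 = 23945.4.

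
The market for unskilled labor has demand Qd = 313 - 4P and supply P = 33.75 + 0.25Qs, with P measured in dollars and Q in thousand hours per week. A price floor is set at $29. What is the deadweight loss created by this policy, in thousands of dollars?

0

Rearranging supply gives Qs = 4P - 135. Equilibrium: 313 - 4P = 4P - 135, so 448 = 8P and P* = 56, Q* = 89.
The floor of 29 is below the equilibrium price 56, so it is not binding; the market clears at P* = 56, Q* = 89.
Since the control does not bind, no trades are prevented and deadweight loss is zero.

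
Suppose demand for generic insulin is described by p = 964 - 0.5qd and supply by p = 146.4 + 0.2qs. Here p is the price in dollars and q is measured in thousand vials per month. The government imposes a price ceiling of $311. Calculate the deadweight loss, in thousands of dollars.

Rearranging demand gives qd = 1928 - 2p; rearranging supply gives qs = 5p - 732. Equilibrium: 1928 - 2p = 5p - 732, so 2660 = 7p and p* = 380, q* = 1168.
Since 311 < 380, the ceiling is binding.
At p = 311: qd = 1928 - 2·311 = 1306 and qs = 5·311 - 732 = 823.
Quantity traded falls to 823. At q = 823 the demand price is (1928 - 823)/2 = 552.5 and the supply price is (732 + 823)/5 = 311.
Deadweight loss = ½ · (552.5 - 311) · (1168 - 823) = ½ · 241.5 · 345 = 41658.75.

41658.75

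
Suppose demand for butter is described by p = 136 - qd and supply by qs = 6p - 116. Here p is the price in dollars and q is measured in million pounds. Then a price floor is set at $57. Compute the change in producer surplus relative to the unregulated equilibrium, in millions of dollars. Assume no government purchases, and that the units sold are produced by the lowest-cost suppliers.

1622.25

Rearranging demand gives qd = 136 - p. Equilibrium: 136 - p = 6p - 116, so 252 = 7p and p* = 36, q* = 100.
Because the floor (57) lies above the market-clearing price, it is binding.
At p = 57: qd = 136 - 57 = 79 and qs = 6·57 - 116 = 226.
Producer surplus without the control is ½ · (36 - 58/3) · 100 = 2500/3.
With the floor, 79 units are sold at 57. The supply price at q = 79 is 32.5, so PS = ½ · [(57 - 58/3) + (57 - 32.5)] · 79 = 29467/12.
Change in producer surplus = 29467/12 - 2500/3 = 1622.25.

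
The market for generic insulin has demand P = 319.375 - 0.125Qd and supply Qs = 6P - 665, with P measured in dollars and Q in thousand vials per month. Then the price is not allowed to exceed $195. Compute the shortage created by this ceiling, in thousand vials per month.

Rearranging demand gives Qd = 2555 - 8P. In a free market, 2555 - 8P = 6P - 665 gives the equilibrium P* = 230, Q* = 715.
Since 195 < 230, the ceiling is binding.
At P = 195: Qd = 2555 - 8·195 = 995 and Qs = 6·195 - 665 = 505.
Shortage = Qd - Qs = 995 - 505 = 490.

490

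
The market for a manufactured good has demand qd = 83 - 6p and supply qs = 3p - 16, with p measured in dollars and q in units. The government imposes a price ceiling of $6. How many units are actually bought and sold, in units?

Equilibrium: 83 - 6p = 3p - 16, so 99 = 9p and p* = 11, q* = 17.
Because the ceiling (6) lies below the market-clearing price, it is binding.
At p = 6: qd = 83 - 6·6 = 47 and qs = 3·6 - 16 = 2.
The quantity actually transacted is the short side, supply: 2.

2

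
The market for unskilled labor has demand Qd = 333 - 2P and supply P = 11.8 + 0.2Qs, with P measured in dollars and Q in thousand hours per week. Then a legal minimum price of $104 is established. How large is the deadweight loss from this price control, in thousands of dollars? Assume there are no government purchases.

3225.6

Rearranging supply gives Qs = 5P - 59. Equilibrium: 333 - 2P = 5P - 59, so 392 = 7P and P* = 56, Q* = 221.
Since 104 > 56, the floor is binding.
At P = 104: Qd = 333 - 2·104 = 125 and Qs = 5·104 - 59 = 461.
Quantity traded falls to 125. At Q = 125 the demand price is (333 - 125)/2 = 104 and the supply price is (59 + 125)/5 = 36.8.
Deadweight loss = ½ · (104 - 36.8) · (221 - 125) = ½ · 67.2 · 96 = 3225.6.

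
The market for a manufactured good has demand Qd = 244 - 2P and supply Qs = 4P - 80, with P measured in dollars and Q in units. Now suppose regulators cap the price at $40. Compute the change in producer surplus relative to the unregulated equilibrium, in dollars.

Without the control the market clears where 244 - 2P = 4P - 80, i.e. P* = 54 and Q* = 136.
The ceiling of 40 is below the equilibrium price 54, so it binds.
At P = 40: Qd = 244 - 2·40 = 164 and Qs = 4·40 - 80 = 80.
Producer surplus without the control is ½ · (54 - 20) · 136 = 2312.
With the ceiling, producers sell 80 units at 40, so PS = ½ · (40 - 20) · 80 = 800.
Change in producer surplus = 800 - 2312 = -1512.

-1512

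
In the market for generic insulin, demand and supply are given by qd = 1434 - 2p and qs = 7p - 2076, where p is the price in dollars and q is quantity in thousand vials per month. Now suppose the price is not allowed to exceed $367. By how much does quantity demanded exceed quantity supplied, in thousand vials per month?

207

Setting quantity demanded equal to quantity supplied, 1434 - 2p = 7p - 2076, gives p* = 390 and q* = 654.
Since 367 < 390, the ceiling is binding.
At p = 367: qd = 1434 - 2·367 = 700 and qs = 7·367 - 2076 = 493.
Shortage = qd - qs = 700 - 493 = 207.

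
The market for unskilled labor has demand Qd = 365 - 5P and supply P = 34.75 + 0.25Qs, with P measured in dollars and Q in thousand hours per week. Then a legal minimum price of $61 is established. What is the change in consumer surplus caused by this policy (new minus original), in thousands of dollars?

-362.5

Rearranging supply gives Qs = 4P - 139. Equilibrium: 365 - 5P = 4P - 139, so 504 = 9P and P* = 56, Q* = 85.
The floor of 61 is above the equilibrium price 56, so it binds.
At P = 61: Qd = 365 - 5·61 = 60 and Qs = 4·61 - 139 = 105.
Consumer surplus without the control is ½ · (73 - 56) · 85 = 722.5.
With the floor, consumers buy 60 units at 61, so CS = ½ · (73 - 61) · 60 = 360.
Change in consumer surplus = 360 - 722.5 = -362.5.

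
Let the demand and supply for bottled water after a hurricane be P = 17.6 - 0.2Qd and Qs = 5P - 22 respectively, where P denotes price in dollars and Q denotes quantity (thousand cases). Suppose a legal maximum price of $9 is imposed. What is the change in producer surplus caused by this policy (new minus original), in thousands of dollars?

Rearranging demand gives Qd = 88 - 5P. Equilibrium: 88 - 5P = 5P - 22, so 110 = 10P and P* = 11, Q* = 33.
Since 9 < 11, the ceiling is binding.
At P = 9: Qd = 88 - 5·9 = 43 and Qs = 5·9 - 22 = 23.
Producer surplus without the control is ½ · (11 - 4.4) · 33 = 108.9.
With the ceiling, producers sell 23 units at 9, so PS = ½ · (9 - 4.4) · 23 = 52.9.
Change in producer surplus = 52.9 - 108.9 = -56.

-56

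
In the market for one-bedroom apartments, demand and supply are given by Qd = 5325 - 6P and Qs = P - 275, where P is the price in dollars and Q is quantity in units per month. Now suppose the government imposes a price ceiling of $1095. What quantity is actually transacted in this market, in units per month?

525

Setting quantity demanded equal to quantity supplied, 5325 - 6P = P - 275, gives P* = 800 and Q* = 525.
Since 1095 is above P* = 800, the ceiling does not bind and the free-market outcome prevails.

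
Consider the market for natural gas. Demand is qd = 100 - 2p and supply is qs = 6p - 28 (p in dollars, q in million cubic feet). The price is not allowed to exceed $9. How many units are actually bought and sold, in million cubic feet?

26

In a free market, 100 - 2p = 6p - 28 gives the equilibrium p* = 16, q* = 68.
Because the ceiling (9) lies below the market-clearing price, it is binding.
At p = 9: qd = 100 - 2·9 = 82 and qs = 6·9 - 28 = 26.
The quantity actually transacted is the short side, supply: 26.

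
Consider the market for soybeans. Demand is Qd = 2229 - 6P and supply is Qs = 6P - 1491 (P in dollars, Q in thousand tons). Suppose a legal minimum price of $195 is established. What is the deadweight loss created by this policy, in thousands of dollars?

Setting quantity demanded equal to quantity supplied, 2229 - 6P = 6P - 1491, gives P* = 310 and Q* = 369.
Since 195 is below P* = 310, the floor does not bind and the free-market outcome prevails.
Since the control does not bind, no trades are prevented and deadweight loss is zero.

0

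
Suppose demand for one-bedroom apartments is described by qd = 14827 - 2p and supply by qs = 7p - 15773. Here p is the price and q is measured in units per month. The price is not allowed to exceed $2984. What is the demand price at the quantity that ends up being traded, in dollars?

Setting quantity demanded equal to quantity supplied, 14827 - 2p = 7p - 15773, gives p* = 3400 and q* = 8027.
The ceiling of 2984 is below the equilibrium price 3400, so it binds.
At p = 2984: qd = 14827 - 2·2984 = 8859 and qs = 7·2984 - 15773 = 5115.
Only 5115 units reach the market. On the demand curve, the marginal buyer's willingness to pay at q = 5115 is (14827 - 5115)/2 = 4856.

4856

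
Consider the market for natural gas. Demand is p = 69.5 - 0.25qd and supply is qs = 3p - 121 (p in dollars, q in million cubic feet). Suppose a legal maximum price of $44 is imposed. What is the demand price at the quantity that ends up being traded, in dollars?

66.75

Rearranging demand gives qd = 278 - 4p. In a free market, 278 - 4p = 3p - 121 gives the equilibrium p* = 57, q* = 50.
The ceiling of 44 is below the equilibrium price 57, so it binds.
At p = 44: qd = 278 - 4·44 = 102 and qs = 3·44 - 121 = 11.
Only 11 units reach the market. On the demand curve, the marginal buyer's willingness to pay at q = 11 is (278 - 11)/4 = 66.75.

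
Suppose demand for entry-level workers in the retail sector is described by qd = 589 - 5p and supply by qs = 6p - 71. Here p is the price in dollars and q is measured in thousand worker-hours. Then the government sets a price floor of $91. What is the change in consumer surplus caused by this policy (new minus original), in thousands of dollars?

Equilibrium: 589 - 5p = 6p - 71, so 660 = 11p and p* = 60, q* = 289.
Because the floor (91) lies above the market-clearing price, it is binding.
At p = 91: qd = 589 - 5·91 = 134 and qs = 6·91 - 71 = 475.
Consumer surplus without the control is ½ · (117.8 - 60) · 289 = 8352.1.
With the floor, consumers buy 134 units at 91, so CS = ½ · (117.8 - 91) · 134 = 1795.6.
Change in consumer surplus = 1795.6 - 8352.1 = -6556.5.

-6556.5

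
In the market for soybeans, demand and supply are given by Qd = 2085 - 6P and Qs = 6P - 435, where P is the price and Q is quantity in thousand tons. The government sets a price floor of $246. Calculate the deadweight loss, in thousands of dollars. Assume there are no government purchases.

In a free market, 2085 - 6P = 6P - 435 gives the equilibrium P* = 210, Q* = 825.
Because the floor (246) lies above the market-clearing price, it is binding.
At P = 246: Qd = 2085 - 6·246 = 609 and Qs = 6·246 - 435 = 1041.
Quantity traded falls to 609. At Q = 609 the demand price is (2085 - 609)/6 = 246 and the supply price is (435 + 609)/6 = 174.
Deadweight loss = ½ · (246 - 174) · (825 - 609) = ½ · 72 · 216 = 7776.

7776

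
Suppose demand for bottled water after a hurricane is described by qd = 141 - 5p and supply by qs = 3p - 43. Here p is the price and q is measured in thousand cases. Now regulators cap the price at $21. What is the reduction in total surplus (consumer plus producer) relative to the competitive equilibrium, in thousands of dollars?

Without the control the market clears where 141 - 5p = 3p - 43, i.e. p* = 23 and q* = 26.
Because the ceiling (21) lies below the market-clearing price, it is binding.
At p = 21: qd = 141 - 5·21 = 36 and qs = 3·21 - 43 = 20.
Quantity traded falls to 20. At q = 20 the demand price is (141 - 20)/5 = 24.2 and the supply price is (43 + 20)/3 = 21.
Deadweight loss = ½ · (24.2 - 21) · (26 - 20) = ½ · 3.2 · 6 = 9.6.

9.6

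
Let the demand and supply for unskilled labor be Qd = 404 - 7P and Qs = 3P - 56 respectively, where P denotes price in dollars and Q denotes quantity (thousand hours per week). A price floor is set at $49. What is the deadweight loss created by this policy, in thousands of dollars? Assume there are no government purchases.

105

Without the control the market clears where 404 - 7P = 3P - 56, i.e. P* = 46 and Q* = 82.
Since 49 > 46, the floor is binding.
At P = 49: Qd = 404 - 7·49 = 61 and Qs = 3·49 - 56 = 91.
Quantity traded falls to 61. At Q = 61 the demand price is (404 - 61)/7 = 49 and the supply price is (56 + 61)/3 = 39.
Deadweight loss = ½ · (49 - 39) · (82 - 61) = ½ · 10 · 21 = 105.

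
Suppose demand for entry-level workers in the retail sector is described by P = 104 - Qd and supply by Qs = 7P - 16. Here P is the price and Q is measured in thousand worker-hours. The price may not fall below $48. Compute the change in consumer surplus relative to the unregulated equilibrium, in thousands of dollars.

-2392.5

Rearranging demand gives Qd = 104 - P. Setting quantity demanded equal to quantity supplied, 104 - P = 7P - 16, gives P* = 15 and Q* = 89.
The floor of 48 is above the equilibrium price 15, so it binds.
At P = 48: Qd = 104 - 48 = 56 and Qs = 7·48 - 16 = 320.
Consumer surplus without the control is ½ · (104 - 15) · 89 = 3960.5.
With the floor, consumers buy 56 units at 48, so CS = ½ · (104 - 48) · 56 = 1568.
Change in consumer surplus = 1568 - 3960.5 = -2392.5.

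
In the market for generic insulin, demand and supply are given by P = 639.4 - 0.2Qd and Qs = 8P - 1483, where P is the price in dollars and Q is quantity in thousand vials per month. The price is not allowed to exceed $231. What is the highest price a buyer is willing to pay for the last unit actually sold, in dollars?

566.4

Rearranging demand gives Qd = 3197 - 5P. Without the control the market clears where 3197 - 5P = 8P - 1483, i.e. P* = 360 and Q* = 1397.
The ceiling of 231 is below the equilibrium price 360, so it binds.
At P = 231: Qd = 3197 - 5·231 = 2042 and Qs = 8·231 - 1483 = 365.
Only 365 units reach the market. On the demand curve, the marginal buyer's willingness to pay at Q = 365 is (3197 - 365)/5 = 566.4.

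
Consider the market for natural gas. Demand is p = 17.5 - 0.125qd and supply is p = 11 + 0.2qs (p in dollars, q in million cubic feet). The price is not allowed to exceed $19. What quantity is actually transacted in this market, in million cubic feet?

20

Rearranging demand gives qd = 140 - 8p; rearranging supply gives qs = 5p - 55. Equilibrium: 140 - 8p = 5p - 55, so 195 = 13p and p* = 15, q* = 20.
The ceiling of 19 is above the equilibrium price 15, so it is not binding; the market clears at p* = 15, q* = 20.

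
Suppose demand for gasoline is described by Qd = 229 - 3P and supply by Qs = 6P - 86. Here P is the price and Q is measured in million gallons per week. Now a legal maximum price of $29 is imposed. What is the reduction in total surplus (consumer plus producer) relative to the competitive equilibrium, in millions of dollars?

Without the control the market clears where 229 - 3P = 6P - 86, i.e. P* = 35 and Q* = 124.
Since 29 < 35, the ceiling is binding.
At P = 29: Qd = 229 - 3·29 = 142 and Qs = 6·29 - 86 = 88.
Quantity traded falls to 88. At Q = 88 the demand price is (229 - 88)/3 = 47 and the supply price is (86 + 88)/6 = 29.
Deadweight loss = ½ · (47 - 29) · (124 - 88) = ½ · 18 · 36 = 324.

324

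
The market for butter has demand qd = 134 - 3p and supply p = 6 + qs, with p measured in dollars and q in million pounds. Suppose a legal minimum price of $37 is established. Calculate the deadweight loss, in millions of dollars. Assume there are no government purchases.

24

Rearranging supply gives qs = p - 6. In a free market, 134 - 3p = p - 6 gives the equilibrium p* = 35, q* = 29.
Since 37 > 35, the floor is binding.
At p = 37: qd = 134 - 3·37 = 23 and qs = 37 - 6 = 31.
Quantity traded falls to 23. At q = 23 the demand price is (134 - 23)/3 = 37 and the supply price is 6 + 23 = 29.
Deadweight loss = ½ · (37 - 29) · (29 - 23) = ½ · 8 · 6 = 24.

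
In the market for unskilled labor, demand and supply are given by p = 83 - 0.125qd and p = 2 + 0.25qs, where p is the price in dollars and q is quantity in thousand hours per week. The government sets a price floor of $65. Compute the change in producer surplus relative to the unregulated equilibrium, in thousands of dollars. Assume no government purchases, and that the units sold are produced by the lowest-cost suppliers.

Rearranging demand gives qd = 664 - 8p; rearranging supply gives qs = 4p - 8. Equilibrium: 664 - 8p = 4p - 8, so 672 = 12p and p* = 56, q* = 216.
Since 65 > 56, the floor is binding.
At p = 65: qd = 664 - 8·65 = 144 and qs = 4·65 - 8 = 252.
Producer surplus without the control is ½ · (56 - 2) · 216 = 5832.
With the floor, 144 units are sold at 65. The supply price at q = 144 is 38, so PS = ½ · [(65 - 2) + (65 - 38)] · 144 = 6480.
Change in producer surplus = 6480 - 5832 = 648.

648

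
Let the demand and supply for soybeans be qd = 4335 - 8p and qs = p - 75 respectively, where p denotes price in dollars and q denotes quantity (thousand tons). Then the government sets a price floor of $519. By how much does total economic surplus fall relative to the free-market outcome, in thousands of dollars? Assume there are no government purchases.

Setting quantity demanded equal to quantity supplied, 4335 - 8p = p - 75, gives p* = 490 and q* = 415.
Because the floor (519) lies above the market-clearing price, it is binding.
At p = 519: qd = 4335 - 8·519 = 183 and qs = 519 - 75 = 444.
Quantity traded falls to 183. At q = 183 the demand price is (4335 - 183)/8 = 519 and the supply price is 75 + 183 = 258.
Deadweight loss = ½ · (519 - 258) · (415 - 183) = ½ · 261 · 232 = 30276.

30276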